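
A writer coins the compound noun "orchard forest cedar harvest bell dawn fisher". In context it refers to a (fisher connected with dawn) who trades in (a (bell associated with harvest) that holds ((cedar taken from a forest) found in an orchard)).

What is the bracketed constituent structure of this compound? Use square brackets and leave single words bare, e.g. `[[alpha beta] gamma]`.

[[[orchard [forest cedar]] [harvest bell]] [dawn fisher]]

At the top level: head "fisher" (specifically "dawn fisher"); modifier "orchard forest cedar harvest bell".
Within "orchard forest cedar harvest bell", the head is "bell" (specifically "harvest bell") and the modifier is "orchard forest cedar".
Within "orchard forest cedar", the head is "cedar" (specifically "forest cedar") and the modifier is "orchard".
Within "forest cedar", the head is "cedar" and the modifier is "forest".
Within "harvest bell", the head is "bell" and the modifier is "harvest".
Within "dawn fisher", the head is "fisher" and the modifier is "dawn".
Assembled: [[[orchard [forest cedar]] [harvest bell]] [dawn fisher]].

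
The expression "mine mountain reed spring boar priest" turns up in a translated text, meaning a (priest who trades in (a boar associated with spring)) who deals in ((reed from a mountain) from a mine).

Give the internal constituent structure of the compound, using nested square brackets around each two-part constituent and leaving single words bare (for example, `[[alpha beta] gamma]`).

Whole compound: head "priest" (specifically "spring boar priest"), modifier "mine mountain reed".
Inside "mine mountain reed": head "reed" (specifically "mountain reed"), modifier "mine".
Inside "mountain reed": head "reed", modifier "mountain".
Inside "spring boar priest": head "priest", modifier "spring boar".
Inside "spring boar": head "boar", modifier "spring".
Assembled: [[mine [mountain reed]] [[spring boar] priest]].

[[mine [mountain reed]] [[spring boar] priest]]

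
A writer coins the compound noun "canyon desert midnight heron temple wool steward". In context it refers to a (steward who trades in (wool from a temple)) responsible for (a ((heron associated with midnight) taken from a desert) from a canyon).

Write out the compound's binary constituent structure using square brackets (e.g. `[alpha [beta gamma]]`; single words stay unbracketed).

[[canyon [desert [midnight heron]]] [[temple wool] steward]]

At the top level: head "steward" (specifically "temple wool steward"); modifier "canyon desert midnight heron".
Within "canyon desert midnight heron", the head is "heron" (specifically "desert midnight heron") and the modifier is "canyon".
Within "desert midnight heron", the head is "heron" (specifically "midnight heron") and the modifier is "desert".
Within "midnight heron", the head is "heron" and the modifier is "midnight".
Within "temple wool steward", the head is "steward" and the modifier is "temple wool".
Within "temple wool", the head is "wool" and the modifier is "temple".
Putting it together: [[canyon [desert [midnight heron]]] [[temple wool] steward]].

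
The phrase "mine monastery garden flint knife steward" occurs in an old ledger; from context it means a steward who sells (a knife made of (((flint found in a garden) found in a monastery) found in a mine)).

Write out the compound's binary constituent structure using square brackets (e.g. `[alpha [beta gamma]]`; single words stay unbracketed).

[[[mine [monastery [garden flint]]] knife] steward]

The outermost head in the paraphrase is "steward", modified by "mine monastery garden flint knife".
"mine monastery garden flint knife" → head "knife", modifier "mine monastery garden flint".
"mine monastery garden flint" → head "flint" (specifically "monastery garden flint"), modifier "mine".
"monastery garden flint" → head "flint" (specifically "garden flint"), modifier "monastery".
"garden flint" → head "flint", modifier "garden".
Assembled: [[[mine [monastery [garden flint]]] knife] steward].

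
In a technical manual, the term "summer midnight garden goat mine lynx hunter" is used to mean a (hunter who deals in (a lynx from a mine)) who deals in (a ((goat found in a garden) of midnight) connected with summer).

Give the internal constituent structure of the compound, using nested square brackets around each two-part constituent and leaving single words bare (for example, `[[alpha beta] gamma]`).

Whole compound: head "hunter" (specifically "mine lynx hunter"), modifier "summer midnight garden goat".
"summer midnight garden goat" → head "goat" (specifically "midnight garden goat"), modifier "summer".
"midnight garden goat" → head "goat" (specifically "garden goat"), modifier "midnight".
"garden goat" → head "goat", modifier "garden".
"mine lynx hunter" → head "hunter", modifier "mine lynx".
"mine lynx" → head "lynx", modifier "mine".
Putting it together: [[summer [midnight [garden goat]]] [[mine lynx] hunter]].

[[summer [midnight [garden goat]]] [[mine lynx] hunter]]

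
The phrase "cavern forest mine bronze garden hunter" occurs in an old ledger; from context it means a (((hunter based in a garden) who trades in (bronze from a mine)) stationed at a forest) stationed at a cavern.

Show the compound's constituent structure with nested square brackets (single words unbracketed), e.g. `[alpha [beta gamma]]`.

At the top level: head "hunter" (specifically "forest mine bronze garden hunter"); modifier "cavern".
Inside "forest mine bronze garden hunter": head "hunter" (specifically "mine bronze garden hunter"), modifier "forest".
Inside "mine bronze garden hunter": head "hunter" (specifically "garden hunter"), modifier "mine bronze".
Inside "mine bronze": head "bronze", modifier "mine".
Inside "garden hunter": head "hunter", modifier "garden".
Assembled: [cavern [forest [[mine bronze] [garden hunter]]]].

[cavern [forest [[mine bronze] [garden hunter]]]]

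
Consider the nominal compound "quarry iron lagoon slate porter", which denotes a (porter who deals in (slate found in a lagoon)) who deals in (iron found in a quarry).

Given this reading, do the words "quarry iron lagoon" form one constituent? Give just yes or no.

The top-level split is [quarry iron] [lagoon slate porter]; the full structure is [[quarry iron] [[lagoon slate] porter]].
"quarry iron lagoon" straddles a constituent boundary, so it is not a single unit.

no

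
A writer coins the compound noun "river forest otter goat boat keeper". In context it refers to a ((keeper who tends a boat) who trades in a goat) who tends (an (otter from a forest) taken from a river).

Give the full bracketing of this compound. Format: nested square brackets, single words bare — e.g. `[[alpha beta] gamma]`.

The outermost head in the paraphrase is "keeper" (specifically "goat boat keeper"), modified by "river forest otter".
Within "river forest otter", the head is "otter" (specifically "forest otter") and the modifier is "river".
Within "forest otter", the head is "otter" and the modifier is "forest".
Within "goat boat keeper", the head is "keeper" (specifically "boat keeper") and the modifier is "goat".
Within "boat keeper", the head is "keeper" and the modifier is "boat".
Putting it together: [[river [forest otter]] [goat [boat keeper]]].

[[river [forest otter]] [goat [boat keeper]]]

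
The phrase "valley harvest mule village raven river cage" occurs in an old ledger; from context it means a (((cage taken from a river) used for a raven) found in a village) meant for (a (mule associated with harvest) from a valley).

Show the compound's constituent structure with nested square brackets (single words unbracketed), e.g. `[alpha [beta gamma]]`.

Whole compound: head "cage" (specifically "village raven river cage"), modifier "valley harvest mule".
"valley harvest mule" → head "mule" (specifically "harvest mule"), modifier "valley".
"harvest mule" → head "mule", modifier "harvest".
"village raven river cage" → head "cage" (specifically "raven river cage"), modifier "village".
"raven river cage" → head "cage" (specifically "river cage"), modifier "raven".
"river cage" → head "cage", modifier "river".
So the structure is [[valley [harvest mule]] [village [raven [river cage]]]].

[[valley [harvest mule]] [village [raven [river cage]]]]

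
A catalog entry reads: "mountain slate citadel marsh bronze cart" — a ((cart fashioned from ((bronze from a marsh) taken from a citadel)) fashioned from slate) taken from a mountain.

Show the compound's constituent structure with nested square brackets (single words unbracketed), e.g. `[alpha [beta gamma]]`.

[mountain [slate [[citadel [marsh bronze]] cart]]]

Overall it is a kind of cart (specifically "slate citadel marsh bronze cart"); the modifier is "mountain".
Within "slate citadel marsh bronze cart", the head is "cart" (specifically "citadel marsh bronze cart") and the modifier is "slate".
Within "citadel marsh bronze cart", the head is "cart" and the modifier is "citadel marsh bronze".
Within "citadel marsh bronze", the head is "bronze" (specifically "marsh bronze") and the modifier is "citadel".
Within "marsh bronze", the head is "bronze" and the modifier is "marsh".
Putting it together: [mountain [slate [[citadel [marsh bronze]] cart]]].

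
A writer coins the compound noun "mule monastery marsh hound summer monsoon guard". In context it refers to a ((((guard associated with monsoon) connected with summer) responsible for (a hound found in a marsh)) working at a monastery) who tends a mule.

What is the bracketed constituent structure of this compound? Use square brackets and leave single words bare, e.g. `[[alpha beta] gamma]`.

At the top level: head "guard" (specifically "monastery marsh hound summer monsoon guard"); modifier "mule".
"monastery marsh hound summer monsoon guard" → head "guard" (specifically "marsh hound summer monsoon guard"), modifier "monastery".
"marsh hound summer monsoon guard" → head "guard" (specifically "summer monsoon guard"), modifier "marsh hound".
"marsh hound" → head "hound", modifier "marsh".
"summer monsoon guard" → head "guard" (specifically "monsoon guard"), modifier "summer".
"monsoon guard" → head "guard", modifier "monsoon".
Putting it together: [mule [monastery [[marsh hound] [summer [monsoon guard]]]]].

[mule [monastery [[marsh hound] [summer [monsoon guard]]]]]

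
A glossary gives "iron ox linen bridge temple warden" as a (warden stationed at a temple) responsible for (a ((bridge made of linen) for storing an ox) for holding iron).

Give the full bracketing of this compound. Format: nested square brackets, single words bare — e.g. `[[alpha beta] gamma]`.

[[iron [ox [linen bridge]]] [temple warden]]

Whole compound: head "warden" (specifically "temple warden"), modifier "iron ox linen bridge".
"iron ox linen bridge" → head "bridge" (specifically "ox linen bridge"), modifier "iron".
"ox linen bridge" → head "bridge" (specifically "linen bridge"), modifier "ox".
"linen bridge" → head "bridge", modifier "linen".
"temple warden" → head "warden", modifier "temple".
Assembled: [[iron [ox [linen bridge]]] [temple warden]].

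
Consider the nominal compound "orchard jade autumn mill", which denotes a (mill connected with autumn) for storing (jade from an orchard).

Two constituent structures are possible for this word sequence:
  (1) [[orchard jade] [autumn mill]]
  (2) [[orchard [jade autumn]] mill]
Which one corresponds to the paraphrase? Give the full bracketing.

The paraphrase's head is the "mill" part ("autumn mill"); its modifier is "orchard jade".
That top-level split, carried through the inner groups, gives [[orchard jade] [autumn mill]].

[[orchard jade] [autumn mill]]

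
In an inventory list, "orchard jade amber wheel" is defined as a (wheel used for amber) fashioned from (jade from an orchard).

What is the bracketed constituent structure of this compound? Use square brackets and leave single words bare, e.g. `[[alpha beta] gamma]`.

[[orchard jade] [amber wheel]]

The outermost head in the paraphrase is "wheel" (specifically "amber wheel"), modified by "orchard jade".
"orchard jade" → head "jade", modifier "orchard".
"amber wheel" → head "wheel", modifier "amber".
Assembled: [[orchard jade] [amber wheel]].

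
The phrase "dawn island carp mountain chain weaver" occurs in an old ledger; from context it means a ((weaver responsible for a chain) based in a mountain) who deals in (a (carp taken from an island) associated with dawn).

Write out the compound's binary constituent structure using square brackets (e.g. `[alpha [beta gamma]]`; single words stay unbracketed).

Whole compound: head "weaver" (specifically "mountain chain weaver"), modifier "dawn island carp".
Inside "dawn island carp": head "carp" (specifically "island carp"), modifier "dawn".
Inside "island carp": head "carp", modifier "island".
Inside "mountain chain weaver": head "weaver" (specifically "chain weaver"), modifier "mountain".
Inside "chain weaver": head "weaver", modifier "chain".
Assembled: [[dawn [island carp]] [mountain [chain weaver]]].

[[dawn [island carp]] [mountain [chain weaver]]]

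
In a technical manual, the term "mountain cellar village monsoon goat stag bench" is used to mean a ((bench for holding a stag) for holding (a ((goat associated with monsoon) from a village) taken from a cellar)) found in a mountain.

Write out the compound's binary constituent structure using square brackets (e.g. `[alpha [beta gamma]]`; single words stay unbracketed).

[mountain [[cellar [village [monsoon goat]]] [stag bench]]]

At the top level: head "bench" (specifically "cellar village monsoon goat stag bench"); modifier "mountain".
Inside "cellar village monsoon goat stag bench": head "bench" (specifically "stag bench"), modifier "cellar village monsoon goat".
Inside "cellar village monsoon goat": head "goat" (specifically "village monsoon goat"), modifier "cellar".
Inside "village monsoon goat": head "goat" (specifically "monsoon goat"), modifier "village".
Inside "monsoon goat": head "goat", modifier "monsoon".
Inside "stag bench": head "bench", modifier "stag".
Putting it together: [mountain [[cellar [village [monsoon goat]]] [stag bench]]].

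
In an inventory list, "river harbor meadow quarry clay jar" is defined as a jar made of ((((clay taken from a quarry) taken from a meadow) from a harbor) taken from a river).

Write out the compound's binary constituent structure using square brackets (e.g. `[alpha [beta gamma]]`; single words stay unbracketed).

[[river [harbor [meadow [quarry clay]]]] jar]

Overall it is a kind of jar; the modifier is "river harbor meadow quarry clay".
Inside "river harbor meadow quarry clay": head "clay" (specifically "harbor meadow quarry clay"), modifier "river".
Inside "harbor meadow quarry clay": head "clay" (specifically "meadow quarry clay"), modifier "harbor".
Inside "meadow quarry clay": head "clay" (specifically "quarry clay"), modifier "meadow".
Inside "quarry clay": head "clay", modifier "quarry".
So the structure is [[river [harbor [meadow [quarry clay]]]] jar].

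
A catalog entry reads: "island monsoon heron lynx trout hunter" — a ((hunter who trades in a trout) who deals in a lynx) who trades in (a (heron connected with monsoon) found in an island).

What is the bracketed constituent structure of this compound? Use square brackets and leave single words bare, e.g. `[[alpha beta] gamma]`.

[[island [monsoon heron]] [lynx [trout hunter]]]

At the top level: head "hunter" (specifically "lynx trout hunter"); modifier "island monsoon heron".
Within "island monsoon heron", the head is "heron" (specifically "monsoon heron") and the modifier is "island".
Within "monsoon heron", the head is "heron" and the modifier is "monsoon".
Within "lynx trout hunter", the head is "hunter" (specifically "trout hunter") and the modifier is "lynx".
Within "trout hunter", the head is "hunter" and the modifier is "trout".
So the structure is [[island [monsoon heron]] [lynx [trout hunter]]].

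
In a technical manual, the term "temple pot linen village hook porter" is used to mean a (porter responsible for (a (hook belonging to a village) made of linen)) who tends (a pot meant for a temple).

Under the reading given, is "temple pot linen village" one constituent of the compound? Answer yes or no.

no

The top-level split is [temple pot] [linen village hook porter]; the full structure is [[temple pot] [[linen [village hook]] porter]].
"temple pot linen village" straddles a constituent boundary, so it is not a single unit.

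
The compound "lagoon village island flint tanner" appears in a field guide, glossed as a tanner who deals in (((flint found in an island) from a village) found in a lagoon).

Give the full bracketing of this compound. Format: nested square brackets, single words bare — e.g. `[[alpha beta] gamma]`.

[[lagoon [village [island flint]]] tanner]

Whole compound: head "tanner", modifier "lagoon village island flint".
Within "lagoon village island flint", the head is "flint" (specifically "village island flint") and the modifier is "lagoon".
Within "village island flint", the head is "flint" (specifically "island flint") and the modifier is "village".
Within "island flint", the head is "flint" and the modifier is "island".
So the structure is [[lagoon [village [island flint]]] tanner].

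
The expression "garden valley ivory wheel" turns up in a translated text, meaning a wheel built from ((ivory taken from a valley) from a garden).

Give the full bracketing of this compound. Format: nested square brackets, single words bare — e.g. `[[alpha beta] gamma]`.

[[garden [valley ivory]] wheel]

Overall it is a kind of wheel; the modifier is "garden valley ivory".
Inside "garden valley ivory": head "ivory" (specifically "valley ivory"), modifier "garden".
Inside "valley ivory": head "ivory", modifier "valley".
So the structure is [[garden [valley ivory]] wheel].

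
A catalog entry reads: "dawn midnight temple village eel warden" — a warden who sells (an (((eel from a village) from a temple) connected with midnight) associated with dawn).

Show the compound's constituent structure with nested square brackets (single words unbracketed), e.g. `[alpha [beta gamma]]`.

At the top level: head "warden"; modifier "dawn midnight temple village eel".
Within "dawn midnight temple village eel", the head is "eel" (specifically "midnight temple village eel") and the modifier is "dawn".
Within "midnight temple village eel", the head is "eel" (specifically "temple village eel") and the modifier is "midnight".
Within "temple village eel", the head is "eel" (specifically "village eel") and the modifier is "temple".
Within "village eel", the head is "eel" and the modifier is "village".
So the structure is [[dawn [midnight [temple [village eel]]]] warden].

[[dawn [midnight [temple [village eel]]]] warden]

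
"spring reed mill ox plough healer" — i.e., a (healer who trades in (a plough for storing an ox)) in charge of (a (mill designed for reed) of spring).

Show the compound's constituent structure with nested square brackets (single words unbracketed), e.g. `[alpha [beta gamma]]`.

[[spring [reed mill]] [[ox plough] healer]]

Whole compound: head "healer" (specifically "ox plough healer"), modifier "spring reed mill".
"spring reed mill" → head "mill" (specifically "reed mill"), modifier "spring".
"reed mill" → head "mill", modifier "reed".
"ox plough healer" → head "healer", modifier "ox plough".
"ox plough" → head "plough", modifier "ox".
Putting it together: [[spring [reed mill]] [[ox plough] healer]].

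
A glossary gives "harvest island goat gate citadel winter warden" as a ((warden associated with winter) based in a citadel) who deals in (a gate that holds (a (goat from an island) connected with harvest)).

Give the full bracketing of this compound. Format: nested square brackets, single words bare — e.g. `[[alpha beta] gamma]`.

At the top level: head "warden" (specifically "citadel winter warden"); modifier "harvest island goat gate".
"harvest island goat gate" → head "gate", modifier "harvest island goat".
"harvest island goat" → head "goat" (specifically "island goat"), modifier "harvest".
"island goat" → head "goat", modifier "island".
"citadel winter warden" → head "warden" (specifically "winter warden"), modifier "citadel".
"winter warden" → head "warden", modifier "winter".
Assembled: [[[harvest [island goat]] gate] [citadel [winter warden]]].

[[[harvest [island goat]] gate] [citadel [winter warden]]]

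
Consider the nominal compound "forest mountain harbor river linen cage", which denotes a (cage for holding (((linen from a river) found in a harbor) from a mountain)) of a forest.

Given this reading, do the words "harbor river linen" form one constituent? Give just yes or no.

yes

The paraphrase groups the words so that "harbor river linen" is one unit: it corresponds to a single parenthesized sub-phrase.
The full structure is [forest [[mountain [harbor [river linen]]] cage]], in which [harbor river linen] is a constituent.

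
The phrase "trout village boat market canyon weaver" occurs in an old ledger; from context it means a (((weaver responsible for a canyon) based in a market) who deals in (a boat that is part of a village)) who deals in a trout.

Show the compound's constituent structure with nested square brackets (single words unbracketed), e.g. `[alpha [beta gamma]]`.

[trout [[village boat] [market [canyon weaver]]]]

Overall it is a kind of weaver (specifically "village boat market canyon weaver"); the modifier is "trout".
Inside "village boat market canyon weaver": head "weaver" (specifically "market canyon weaver"), modifier "village boat".
Inside "village boat": head "boat", modifier "village".
Inside "market canyon weaver": head "weaver" (specifically "canyon weaver"), modifier "market".
Inside "canyon weaver": head "weaver", modifier "canyon".
So the structure is [trout [[village boat] [market [canyon weaver]]]].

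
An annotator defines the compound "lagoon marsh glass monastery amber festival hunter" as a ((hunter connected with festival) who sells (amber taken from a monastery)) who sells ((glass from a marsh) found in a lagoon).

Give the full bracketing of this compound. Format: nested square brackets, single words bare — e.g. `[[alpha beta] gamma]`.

[[lagoon [marsh glass]] [[monastery amber] [festival hunter]]]

Whole compound: head "hunter" (specifically "monastery amber festival hunter"), modifier "lagoon marsh glass".
"lagoon marsh glass" → head "glass" (specifically "marsh glass"), modifier "lagoon".
"marsh glass" → head "glass", modifier "marsh".
"monastery amber festival hunter" → head "hunter" (specifically "festival hunter"), modifier "monastery amber".
"monastery amber" → head "amber", modifier "monastery".
"festival hunter" → head "hunter", modifier "festival".
Assembled: [[lagoon [marsh glass]] [[monastery amber] [festival hunter]]].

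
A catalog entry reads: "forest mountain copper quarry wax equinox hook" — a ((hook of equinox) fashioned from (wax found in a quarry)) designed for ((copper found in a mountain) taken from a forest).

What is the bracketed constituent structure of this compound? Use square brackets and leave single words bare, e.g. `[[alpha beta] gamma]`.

[[forest [mountain copper]] [[quarry wax] [equinox hook]]]

At the top level: head "hook" (specifically "quarry wax equinox hook"); modifier "forest mountain copper".
"forest mountain copper" → head "copper" (specifically "mountain copper"), modifier "forest".
"mountain copper" → head "copper", modifier "mountain".
"quarry wax equinox hook" → head "hook" (specifically "equinox hook"), modifier "quarry wax".
"quarry wax" → head "wax", modifier "quarry".
"equinox hook" → head "hook", modifier "equinox".
So the structure is [[forest [mountain copper]] [[quarry wax] [equinox hook]]].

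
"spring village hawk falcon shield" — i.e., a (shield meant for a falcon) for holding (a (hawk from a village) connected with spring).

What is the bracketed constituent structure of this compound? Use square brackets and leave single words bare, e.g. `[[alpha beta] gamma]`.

[[spring [village hawk]] [falcon shield]]

Whole compound: head "shield" (specifically "falcon shield"), modifier "spring village hawk".
"spring village hawk" → head "hawk" (specifically "village hawk"), modifier "spring".
"village hawk" → head "hawk", modifier "village".
"falcon shield" → head "shield", modifier "falcon".
Assembled: [[spring [village hawk]] [falcon shield]].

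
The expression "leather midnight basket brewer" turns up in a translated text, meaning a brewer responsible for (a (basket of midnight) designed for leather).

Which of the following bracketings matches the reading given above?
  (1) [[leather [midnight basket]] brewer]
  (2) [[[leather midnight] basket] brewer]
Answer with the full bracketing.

[[leather [midnight basket]] brewer]

The paraphrase's head is the "brewer" part ("brewer"); its modifier is "leather midnight basket".
That top-level split, carried through the inner groups, gives [[leather [midnight basket]] brewer].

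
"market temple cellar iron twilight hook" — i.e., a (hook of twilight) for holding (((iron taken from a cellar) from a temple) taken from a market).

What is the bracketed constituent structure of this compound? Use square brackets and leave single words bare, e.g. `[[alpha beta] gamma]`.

[[market [temple [cellar iron]]] [twilight hook]]

The outermost head in the paraphrase is "hook" (specifically "twilight hook"), modified by "market temple cellar iron".
"market temple cellar iron" → head "iron" (specifically "temple cellar iron"), modifier "market".
"temple cellar iron" → head "iron" (specifically "cellar iron"), modifier "temple".
"cellar iron" → head "iron", modifier "cellar".
"twilight hook" → head "hook", modifier "twilight".
Assembled: [[market [temple [cellar iron]]] [twilight hook]].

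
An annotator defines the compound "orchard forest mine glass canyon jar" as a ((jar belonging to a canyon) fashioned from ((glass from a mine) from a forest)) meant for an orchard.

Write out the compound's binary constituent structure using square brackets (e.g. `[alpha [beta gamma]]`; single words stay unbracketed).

[orchard [[forest [mine glass]] [canyon jar]]]

Whole compound: head "jar" (specifically "forest mine glass canyon jar"), modifier "orchard".
"forest mine glass canyon jar" → head "jar" (specifically "canyon jar"), modifier "forest mine glass".
"forest mine glass" → head "glass" (specifically "mine glass"), modifier "forest".
"mine glass" → head "glass", modifier "mine".
"canyon jar" → head "jar", modifier "canyon".
So the structure is [orchard [[forest [mine glass]] [canyon jar]]].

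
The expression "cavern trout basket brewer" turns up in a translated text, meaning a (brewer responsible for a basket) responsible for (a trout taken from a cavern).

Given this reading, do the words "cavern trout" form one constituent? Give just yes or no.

The paraphrase groups the words so that "cavern trout" is one unit: it corresponds to a single parenthesized sub-phrase.
The full structure is [[cavern trout] [basket brewer]], in which [cavern trout] is a constituent.

yes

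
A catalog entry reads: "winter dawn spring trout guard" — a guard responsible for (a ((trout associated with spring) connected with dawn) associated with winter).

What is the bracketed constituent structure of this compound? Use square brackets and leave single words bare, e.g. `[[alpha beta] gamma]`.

At the top level: head "guard"; modifier "winter dawn spring trout".
Inside "winter dawn spring trout": head "trout" (specifically "dawn spring trout"), modifier "winter".
Inside "dawn spring trout": head "trout" (specifically "spring trout"), modifier "dawn".
Inside "spring trout": head "trout", modifier "spring".
So the structure is [[winter [dawn [spring trout]]] guard].

[[winter [dawn [spring trout]]] guard]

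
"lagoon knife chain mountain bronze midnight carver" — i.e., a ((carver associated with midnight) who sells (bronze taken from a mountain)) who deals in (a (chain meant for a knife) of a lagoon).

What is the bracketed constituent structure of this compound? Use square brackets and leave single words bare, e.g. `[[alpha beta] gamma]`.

At the top level: head "carver" (specifically "mountain bronze midnight carver"); modifier "lagoon knife chain".
Within "lagoon knife chain", the head is "chain" (specifically "knife chain") and the modifier is "lagoon".
Within "knife chain", the head is "chain" and the modifier is "knife".
Within "mountain bronze midnight carver", the head is "carver" (specifically "midnight carver") and the modifier is "mountain bronze".
Within "mountain bronze", the head is "bronze" and the modifier is "mountain".
Within "midnight carver", the head is "carver" and the modifier is "midnight".
So the structure is [[lagoon [knife chain]] [[mountain bronze] [midnight carver]]].

[[lagoon [knife chain]] [[mountain bronze] [midnight carver]]]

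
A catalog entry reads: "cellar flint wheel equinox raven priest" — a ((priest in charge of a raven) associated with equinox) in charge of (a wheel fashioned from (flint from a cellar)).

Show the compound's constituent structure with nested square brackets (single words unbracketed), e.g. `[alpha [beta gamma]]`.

At the top level: head "priest" (specifically "equinox raven priest"); modifier "cellar flint wheel".
"cellar flint wheel" → head "wheel", modifier "cellar flint".
"cellar flint" → head "flint", modifier "cellar".
"equinox raven priest" → head "priest" (specifically "raven priest"), modifier "equinox".
"raven priest" → head "priest", modifier "raven".
Assembled: [[[cellar flint] wheel] [equinox [raven priest]]].

[[[cellar flint] wheel] [equinox [raven priest]]]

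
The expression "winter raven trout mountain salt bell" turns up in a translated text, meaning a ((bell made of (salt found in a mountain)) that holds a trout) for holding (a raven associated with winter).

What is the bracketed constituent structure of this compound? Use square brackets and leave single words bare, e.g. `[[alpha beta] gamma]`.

Whole compound: head "bell" (specifically "trout mountain salt bell"), modifier "winter raven".
"winter raven" → head "raven", modifier "winter".
"trout mountain salt bell" → head "bell" (specifically "mountain salt bell"), modifier "trout".
"mountain salt bell" → head "bell", modifier "mountain salt".
"mountain salt" → head "salt", modifier "mountain".
Assembled: [[winter raven] [trout [[mountain salt] bell]]].

[[winter raven] [trout [[mountain salt] bell]]]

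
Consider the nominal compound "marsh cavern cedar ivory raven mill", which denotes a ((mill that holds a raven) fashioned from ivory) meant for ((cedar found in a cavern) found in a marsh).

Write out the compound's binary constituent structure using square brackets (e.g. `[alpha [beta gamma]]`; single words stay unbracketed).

Whole compound: head "mill" (specifically "ivory raven mill"), modifier "marsh cavern cedar".
"marsh cavern cedar" → head "cedar" (specifically "cavern cedar"), modifier "marsh".
"cavern cedar" → head "cedar", modifier "cavern".
"ivory raven mill" → head "mill" (specifically "raven mill"), modifier "ivory".
"raven mill" → head "mill", modifier "raven".
Assembled: [[marsh [cavern cedar]] [ivory [raven mill]]].

[[marsh [cavern cedar]] [ivory [raven mill]]]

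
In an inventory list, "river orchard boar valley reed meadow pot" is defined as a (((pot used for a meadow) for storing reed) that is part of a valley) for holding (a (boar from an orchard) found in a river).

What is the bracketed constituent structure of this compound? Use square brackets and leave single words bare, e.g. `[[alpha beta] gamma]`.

Overall it is a kind of pot (specifically "valley reed meadow pot"); the modifier is "river orchard boar".
"river orchard boar" → head "boar" (specifically "orchard boar"), modifier "river".
"orchard boar" → head "boar", modifier "orchard".
"valley reed meadow pot" → head "pot" (specifically "reed meadow pot"), modifier "valley".
"reed meadow pot" → head "pot" (specifically "meadow pot"), modifier "reed".
"meadow pot" → head "pot", modifier "meadow".
Putting it together: [[river [orchard boar]] [valley [reed [meadow pot]]]].

[[river [orchard boar]] [valley [reed [meadow pot]]]]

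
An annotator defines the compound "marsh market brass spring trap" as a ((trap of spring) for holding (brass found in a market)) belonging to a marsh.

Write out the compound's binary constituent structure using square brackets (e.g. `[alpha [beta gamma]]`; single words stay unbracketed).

[marsh [[market brass] [spring trap]]]

At the top level: head "trap" (specifically "market brass spring trap"); modifier "marsh".
Inside "market brass spring trap": head "trap" (specifically "spring trap"), modifier "market brass".
Inside "market brass": head "brass", modifier "market".
Inside "spring trap": head "trap", modifier "spring".
So the structure is [marsh [[market brass] [spring trap]]].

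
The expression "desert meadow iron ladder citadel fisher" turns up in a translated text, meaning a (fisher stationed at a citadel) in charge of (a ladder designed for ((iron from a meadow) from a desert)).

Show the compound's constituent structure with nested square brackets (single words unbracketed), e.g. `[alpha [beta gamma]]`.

Overall it is a kind of fisher (specifically "citadel fisher"); the modifier is "desert meadow iron ladder".
"desert meadow iron ladder" → head "ladder", modifier "desert meadow iron".
"desert meadow iron" → head "iron" (specifically "meadow iron"), modifier "desert".
"meadow iron" → head "iron", modifier "meadow".
"citadel fisher" → head "fisher", modifier "citadel".
Putting it together: [[[desert [meadow iron]] ladder] [citadel fisher]].

[[[desert [meadow iron]] ladder] [citadel fisher]]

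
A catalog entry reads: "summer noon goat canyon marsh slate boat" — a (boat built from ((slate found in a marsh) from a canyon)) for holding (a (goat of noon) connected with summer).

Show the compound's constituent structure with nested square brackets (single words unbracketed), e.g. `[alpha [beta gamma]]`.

[[summer [noon goat]] [[canyon [marsh slate]] boat]]

Whole compound: head "boat" (specifically "canyon marsh slate boat"), modifier "summer noon goat".
Within "summer noon goat", the head is "goat" (specifically "noon goat") and the modifier is "summer".
Within "noon goat", the head is "goat" and the modifier is "noon".
Within "canyon marsh slate boat", the head is "boat" and the modifier is "canyon marsh slate".
Within "canyon marsh slate", the head is "slate" (specifically "marsh slate") and the modifier is "canyon".
Within "marsh slate", the head is "slate" and the modifier is "marsh".
Assembled: [[summer [noon goat]] [[canyon [marsh slate]] boat]].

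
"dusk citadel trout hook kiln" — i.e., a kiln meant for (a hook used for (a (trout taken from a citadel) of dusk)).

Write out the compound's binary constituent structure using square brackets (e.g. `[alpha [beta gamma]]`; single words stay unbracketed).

[[[dusk [citadel trout]] hook] kiln]

Overall it is a kind of kiln; the modifier is "dusk citadel trout hook".
Inside "dusk citadel trout hook": head "hook", modifier "dusk citadel trout".
Inside "dusk citadel trout": head "trout" (specifically "citadel trout"), modifier "dusk".
Inside "citadel trout": head "trout", modifier "citadel".
Putting it together: [[[dusk [citadel trout]] hook] kiln].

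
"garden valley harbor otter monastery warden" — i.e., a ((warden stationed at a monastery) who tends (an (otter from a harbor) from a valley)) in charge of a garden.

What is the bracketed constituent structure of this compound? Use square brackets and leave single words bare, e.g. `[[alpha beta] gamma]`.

Overall it is a kind of warden (specifically "valley harbor otter monastery warden"); the modifier is "garden".
Inside "valley harbor otter monastery warden": head "warden" (specifically "monastery warden"), modifier "valley harbor otter".
Inside "valley harbor otter": head "otter" (specifically "harbor otter"), modifier "valley".
Inside "harbor otter": head "otter", modifier "harbor".
Inside "monastery warden": head "warden", modifier "monastery".
Putting it together: [garden [[valley [harbor otter]] [monastery warden]]].

[garden [[valley [harbor otter]] [monastery warden]]]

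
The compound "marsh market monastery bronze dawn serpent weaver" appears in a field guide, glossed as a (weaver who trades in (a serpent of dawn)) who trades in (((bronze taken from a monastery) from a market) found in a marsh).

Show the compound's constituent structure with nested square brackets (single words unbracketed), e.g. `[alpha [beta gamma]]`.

[[marsh [market [monastery bronze]]] [[dawn serpent] weaver]]

Overall it is a kind of weaver (specifically "dawn serpent weaver"); the modifier is "marsh market monastery bronze".
"marsh market monastery bronze" → head "bronze" (specifically "market monastery bronze"), modifier "marsh".
"market monastery bronze" → head "bronze" (specifically "monastery bronze"), modifier "market".
"monastery bronze" → head "bronze", modifier "monastery".
"dawn serpent weaver" → head "weaver", modifier "dawn serpent".
"dawn serpent" → head "serpent", modifier "dawn".
Assembled: [[marsh [market [monastery bronze]]] [[dawn serpent] weaver]].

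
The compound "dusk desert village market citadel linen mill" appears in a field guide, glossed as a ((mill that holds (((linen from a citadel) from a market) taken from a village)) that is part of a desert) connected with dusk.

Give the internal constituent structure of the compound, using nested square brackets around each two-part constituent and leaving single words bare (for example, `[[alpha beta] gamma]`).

[dusk [desert [[village [market [citadel linen]]] mill]]]

Whole compound: head "mill" (specifically "desert village market citadel linen mill"), modifier "dusk".
Within "desert village market citadel linen mill", the head is "mill" (specifically "village market citadel linen mill") and the modifier is "desert".
Within "village market citadel linen mill", the head is "mill" and the modifier is "village market citadel linen".
Within "village market citadel linen", the head is "linen" (specifically "market citadel linen") and the modifier is "village".
Within "market citadel linen", the head is "linen" (specifically "citadel linen") and the modifier is "market".
Within "citadel linen", the head is "linen" and the modifier is "citadel".
Assembled: [dusk [desert [[village [market [citadel linen]]] mill]]].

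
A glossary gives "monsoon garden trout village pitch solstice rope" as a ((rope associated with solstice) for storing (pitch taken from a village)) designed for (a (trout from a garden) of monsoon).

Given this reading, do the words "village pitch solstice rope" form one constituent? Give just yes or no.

The paraphrase groups the words so that "village pitch solstice rope" is one unit: it corresponds to a single parenthesized sub-phrase.
The full structure is [[monsoon [garden trout]] [[village pitch] [solstice rope]]], in which [village pitch solstice rope] is a constituent.

yes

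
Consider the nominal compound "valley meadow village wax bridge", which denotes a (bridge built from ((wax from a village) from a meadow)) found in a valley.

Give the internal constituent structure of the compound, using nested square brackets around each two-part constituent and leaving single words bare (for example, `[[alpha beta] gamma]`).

[valley [[meadow [village wax]] bridge]]

Whole compound: head "bridge" (specifically "meadow village wax bridge"), modifier "valley".
"meadow village wax bridge" → head "bridge", modifier "meadow village wax".
"meadow village wax" → head "wax" (specifically "village wax"), modifier "meadow".
"village wax" → head "wax", modifier "village".
So the structure is [valley [[meadow [village wax]] bridge]].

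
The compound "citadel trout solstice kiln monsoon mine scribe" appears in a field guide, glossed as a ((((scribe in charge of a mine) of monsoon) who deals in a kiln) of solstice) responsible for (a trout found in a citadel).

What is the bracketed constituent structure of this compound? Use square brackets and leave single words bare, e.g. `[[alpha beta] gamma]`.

Overall it is a kind of scribe (specifically "solstice kiln monsoon mine scribe"); the modifier is "citadel trout".
Inside "citadel trout": head "trout", modifier "citadel".
Inside "solstice kiln monsoon mine scribe": head "scribe" (specifically "kiln monsoon mine scribe"), modifier "solstice".
Inside "kiln monsoon mine scribe": head "scribe" (specifically "monsoon mine scribe"), modifier "kiln".
Inside "monsoon mine scribe": head "scribe" (specifically "mine scribe"), modifier "monsoon".
Inside "mine scribe": head "scribe", modifier "mine".
So the structure is [[citadel trout] [solstice [kiln [monsoon [mine scribe]]]]].

[[citadel trout] [solstice [kiln [monsoon [mine scribe]]]]]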